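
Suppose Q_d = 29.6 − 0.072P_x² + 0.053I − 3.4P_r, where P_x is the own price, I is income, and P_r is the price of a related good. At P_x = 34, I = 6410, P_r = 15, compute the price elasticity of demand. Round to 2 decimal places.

-0.71

Substituting, Q_d = 29.6 − 0.072(34)² + 0.053(6410) − 3.4(15) = 29.6 − 83.232 + 339.73 − 51 = 235.098.
∂Q_d/∂P_x = −2·0.072·P_x = -4.896, so E_p = -4.896·(34/235.098) ≈ -0.71.
|E_p| < 1: demand is inelastic.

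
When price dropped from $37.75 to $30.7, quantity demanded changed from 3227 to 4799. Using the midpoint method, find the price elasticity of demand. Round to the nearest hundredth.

%ΔQ = (4799 − 3227)/[(3227 + 4799)/2] = 1572/4013 ≈ 0.3917.
%Δp = (30.7 − 37.75)/[(37.75 + 30.7)/2] = -7.05/34.225 ≈ -0.2060.
Arc elasticity E = %ΔQ/%Δp ≈ 0.3917/-0.2060 ≈ -1.90.
|E| > 1: demand is elastic over this range.

-1.90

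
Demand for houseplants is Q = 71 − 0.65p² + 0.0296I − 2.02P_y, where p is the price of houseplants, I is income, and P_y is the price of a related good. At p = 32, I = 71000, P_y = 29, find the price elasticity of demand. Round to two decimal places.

-0.92

Substituting, Q = 71 − 0.65(32)² + 0.0296(71000) − 2.02(29) = 71 − 665.6 + 2101.6 − 58.58 = 1448.42.
∂Q/∂p = −2·0.65·p = -41.6, so E_p = -41.6·(32/1448.42) ≈ -0.92.
|E_p| < 1: demand is inelastic.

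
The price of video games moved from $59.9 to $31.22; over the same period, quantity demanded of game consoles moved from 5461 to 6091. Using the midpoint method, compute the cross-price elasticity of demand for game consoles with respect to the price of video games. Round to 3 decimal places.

-0.173

%ΔQ_x = (6091 − 5461)/[(5461+6091)/2] = 630/5776 ≈ 0.1091.
%ΔP_y = (31.22 − 59.9)/[(59.9+31.22)/2] ≈ -0.6295.
E_xy = 0.1091/-0.6295 ≈ -0.173.
E_xy < 0, so game consoles and video games are complements.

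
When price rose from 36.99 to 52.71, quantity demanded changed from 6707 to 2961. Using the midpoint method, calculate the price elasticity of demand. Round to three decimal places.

-2.211

%ΔQ = (2961 − 6707)/[(6707 + 2961)/2] = -3746/4834 ≈ -0.7749.
%ΔP = (52.71 − 36.99)/[(36.99 + 52.71)/2] = 15.72/44.85 ≈ 0.3505.
Arc elasticity E = %ΔQ/%ΔP ≈ -0.7749/0.3505 ≈ -2.211.
|E| > 1: demand is elastic over this range.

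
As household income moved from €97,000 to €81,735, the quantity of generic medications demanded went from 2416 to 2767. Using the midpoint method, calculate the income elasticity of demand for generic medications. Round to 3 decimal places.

%ΔQ = (2767 − 2416)/[(2416+2767)/2] = 351/2591.5 ≈ 0.1354.
%ΔI = (81,735 − 97,000)/[(97,000+81,735)/2] = -15265/89367.5 ≈ -0.1708.
E_I = %ΔQ/%ΔI ≈ -0.793.
E_I < 0: inferior good.

-0.793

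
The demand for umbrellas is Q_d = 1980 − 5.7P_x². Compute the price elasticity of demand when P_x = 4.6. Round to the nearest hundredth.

At P_x = 4.6, Q_d = 1859.388.
dQ_d/dP_x = −2·5.7·P_x = −52.44.
Point elasticity E = (dQ_d/dP_x)·(P_x/Q_d) = -52.44 × 4.6/1859.388 ≈ -0.13.
|E| < 1, so demand is inelastic at this price.

-0.13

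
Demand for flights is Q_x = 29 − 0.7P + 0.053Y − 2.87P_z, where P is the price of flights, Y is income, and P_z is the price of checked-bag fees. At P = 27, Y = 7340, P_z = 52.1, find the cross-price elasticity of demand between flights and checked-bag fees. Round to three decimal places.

-0.599

First evaluate Q_x: 29 − 0.7(27) + 0.053(7340) − 2.87(52.1) = 29 − 18.9 + 389.02 − 149.527 = 249.593.
∂Q_x/∂P_z = −2.87, so E_xy = -2.87·(52.1/249.593) ≈ -0.599.
E_xy < 0: the goods are complements.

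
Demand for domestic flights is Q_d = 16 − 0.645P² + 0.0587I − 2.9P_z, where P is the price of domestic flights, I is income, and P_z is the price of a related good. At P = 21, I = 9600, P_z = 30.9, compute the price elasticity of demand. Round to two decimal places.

-2.77

Evaluating quantity at (P, I, P_z) gives Q_d = 16 − 0.645(21)² + 0.0587(9600) − 2.9(30.9) = 16 − 284.445 + 563.52 − 89.61 = 205.465.
∂Q_d/∂P = −2·0.645·P = -27.09, so E_p = -27.09·(21/205.465) ≈ -2.77.
|E_p| > 1: demand is elastic.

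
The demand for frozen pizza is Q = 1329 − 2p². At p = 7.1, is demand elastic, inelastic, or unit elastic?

At p = 7.1, Q = 1228.18.
dQ/dp = −2·2·p = −28.4.
Point elasticity E = (dQ/dp)·(p/Q) = -28.4 × 7.1/1228.18 ≈ -0.164.
|E| ≈ 0.164 < 1, so demand is inelastic.

inelastic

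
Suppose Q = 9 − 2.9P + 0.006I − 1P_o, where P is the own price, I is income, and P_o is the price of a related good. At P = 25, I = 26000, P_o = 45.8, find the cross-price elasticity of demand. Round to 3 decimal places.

-0.981

Evaluating quantity at (P, I, P_o) gives Q = 9 − 2.9(25) + 0.006(26000) − 1(45.8) = 9 − 72.5 + 156 − 45.8 = 46.7.
∂Q/∂P_o = −1, so E_xy = -1·(45.8/46.7) ≈ -0.981.
E_xy < 0: the goods are complements.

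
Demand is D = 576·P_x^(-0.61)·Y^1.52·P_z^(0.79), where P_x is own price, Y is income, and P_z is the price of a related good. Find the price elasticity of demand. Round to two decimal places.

For a Cobb–Douglas (constant-elasticity) form D = A·P_x^α·…, the elasticity with respect to P_x equals the exponent α at every point.
Here the exponent on P_x is -0.61, so the price elasticity of demand is -0.61.

-0.61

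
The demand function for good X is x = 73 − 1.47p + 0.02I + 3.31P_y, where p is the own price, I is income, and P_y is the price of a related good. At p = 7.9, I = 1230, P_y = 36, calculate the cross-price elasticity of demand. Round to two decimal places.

First evaluate x: 73 − 1.47(7.9) + 0.02(1230) + 3.31(36) = 73 − 11.613 + 24.6 + 119.16 = 205.147.
∂x/∂P_y = +3.31, so E_xy = 3.31·(36/205.147) ≈ 0.58.
E_xy > 0: the goods are substitutes.

0.58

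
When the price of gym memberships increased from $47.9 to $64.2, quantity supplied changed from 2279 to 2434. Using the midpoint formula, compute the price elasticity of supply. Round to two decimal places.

0.23

%ΔQ = (2434 − 2279)/[(2279 + 2434)/2] = 155/2356.5 ≈ 0.0658.
%ΔP = (64.2 − 47.9)/[(47.9 + 64.2)/2] = 16.3/56.05 ≈ 0.2908.
Arc elasticity E = %ΔQ/%ΔP ≈ 0.0658/0.2908 ≈ 0.23.
|E| < 1: supply is inelastic over this range.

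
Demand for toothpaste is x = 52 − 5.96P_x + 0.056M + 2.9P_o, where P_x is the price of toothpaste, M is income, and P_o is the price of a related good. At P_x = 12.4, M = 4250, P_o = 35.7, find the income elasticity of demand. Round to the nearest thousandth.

First evaluate x: 52 − 5.96(12.4) + 0.056(4250) + 2.9(35.7) = 52 − 73.904 + 238 + 103.53 = 319.626.
∂x/∂M = +0.056, so E_I = 0.056·(4250/319.626) ≈ 0.745.
E_I ∈ (0,1): normal good (necessity).

0.745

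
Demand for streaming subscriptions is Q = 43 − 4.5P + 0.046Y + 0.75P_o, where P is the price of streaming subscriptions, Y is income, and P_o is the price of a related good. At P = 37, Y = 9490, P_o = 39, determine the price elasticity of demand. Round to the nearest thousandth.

Evaluating quantity at (P, Y, P_o) gives Q = 43 − 4.5(37) + 0.046(9490) + 0.75(39) = 43 − 166.5 + 436.54 + 29.25 = 342.29.
∂Q/∂P = −4.5, so E_p = (−4.5)·(37/342.29) ≈ -0.486.
|E_p| < 1: demand is inelastic.

-0.486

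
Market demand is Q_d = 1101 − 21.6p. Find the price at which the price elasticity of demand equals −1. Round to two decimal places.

For linear demand Q_d = a − bp, E = −bp/(a − bp). |E| = 1 ⇒ bp = a − bp ⇒ p = a/(2b).
p = 1101/(2·21.6) ≈ 25.49.

25.49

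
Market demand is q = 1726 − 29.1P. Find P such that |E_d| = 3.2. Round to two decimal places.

45.19

Set −bP/(a − bP) = −3.2 ⇒ bP = 3.2(a − bP) ⇒ bP(1+3.2) = 3.2·a.
P = 3.2·1726/(29.1·4.2) ≈ 45.19.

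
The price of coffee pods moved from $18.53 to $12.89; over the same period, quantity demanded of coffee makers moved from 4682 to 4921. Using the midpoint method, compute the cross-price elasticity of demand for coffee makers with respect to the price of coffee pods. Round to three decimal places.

%ΔQ_x = (4921 − 4682)/[(4682+4921)/2] = 239/4801.5 ≈ 0.0498.
%ΔP_y = (12.89 − 18.53)/[(18.53+12.89)/2] ≈ -0.3590.
E_xy = 0.0498/-0.3590 ≈ -0.139.
E_xy < 0, so coffee makers and coffee pods are complements.

-0.139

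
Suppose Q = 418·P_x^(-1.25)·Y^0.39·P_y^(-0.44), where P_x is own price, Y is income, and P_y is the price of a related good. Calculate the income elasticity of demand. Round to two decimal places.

0.39

For a Cobb–Douglas (constant-elasticity) form Q = A·Y^α·…, the elasticity with respect to Y equals the exponent α at every point.
Here the exponent on Y is 0.39, so the income elasticity of demand is 0.39.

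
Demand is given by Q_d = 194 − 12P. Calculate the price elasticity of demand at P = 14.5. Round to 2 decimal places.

At P = 14.5, Q_d = 20.
dQ_d/dP = −12.
Point elasticity E = (dQ_d/dP)·(P/Q_d) = -12 × 14.5/20 ≈ -8.70.
|E| > 1, so demand is elastic at this price.

-8.70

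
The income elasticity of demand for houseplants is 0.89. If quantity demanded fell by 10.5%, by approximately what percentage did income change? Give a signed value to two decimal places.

%ΔQ ≈ E × %ΔI ⇒ %ΔI = %ΔQ / E = (-10.5%)/(0.89) ≈ -11.80%.

-11.80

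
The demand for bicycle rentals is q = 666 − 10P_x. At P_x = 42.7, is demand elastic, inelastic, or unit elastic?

elastic

At P_x = 42.7, q = 239.
dq/dP_x = −10.
Point elasticity E = (dq/dP_x)·(P_x/q) = -10 × 42.7/239 ≈ -1.787.
|E| ≈ 1.787 > 1, so demand is elastic.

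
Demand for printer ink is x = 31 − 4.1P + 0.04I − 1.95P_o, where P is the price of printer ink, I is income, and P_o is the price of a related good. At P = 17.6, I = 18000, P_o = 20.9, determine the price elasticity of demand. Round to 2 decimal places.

-0.11

x = 31 − 4.1(17.6) + 0.04(18000) − 1.95(20.9) = 31 − 72.16 + 720 − 40.755 = 638.085.
∂x/∂P = −4.1, so E_p = (−4.1)·(17.6/638.085) ≈ -0.11.
|E_p| < 1: demand is inelastic.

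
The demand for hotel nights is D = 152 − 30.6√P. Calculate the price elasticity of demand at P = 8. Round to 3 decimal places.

At P = 8, D = 65.4501.
dD/dP = −30.6/(2√P) = −30.6/(2·2.8284).
Point elasticity E = (dD/dP)·(P/D) = -5.4094 × 8/65.4501 ≈ -0.661.
|E| < 1, so demand is inelastic at this price.

-0.661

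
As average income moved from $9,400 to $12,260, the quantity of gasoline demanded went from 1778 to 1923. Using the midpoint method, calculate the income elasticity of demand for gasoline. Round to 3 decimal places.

%ΔQ = (1923 − 1778)/[(1778+1923)/2] = 145/1850.5 ≈ 0.0784.
%ΔM = (12,260 − 9,400)/[(9,400+12,260)/2] = 2860/10830 ≈ 0.2641.
E_I = %ΔQ/%ΔM ≈ 0.297.
E_I ∈ (0,1): normal good (necessity).

0.297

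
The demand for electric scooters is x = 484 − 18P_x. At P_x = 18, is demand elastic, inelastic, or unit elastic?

At P_x = 18, x = 160.
dx/dP_x = −18.
Point elasticity E = (dx/dP_x)·(P_x/x) = -18 × 18/160 ≈ -2.025.
|E| ≈ 2.025 > 1, so demand is elastic.

elastic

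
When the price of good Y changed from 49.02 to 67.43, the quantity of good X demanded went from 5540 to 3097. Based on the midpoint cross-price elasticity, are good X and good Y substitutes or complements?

complements

%ΔQ_x = (3097 − 5540)/[(5540+3097)/2] = -2443/4318.5 ≈ -0.5657.
%ΔP_y = (67.43 − 49.02)/[(49.02+67.43)/2] ≈ 0.3162.
E_xy = -0.5657/0.3162 ≈ -1.789.
E_xy < 0, so the goods are complements.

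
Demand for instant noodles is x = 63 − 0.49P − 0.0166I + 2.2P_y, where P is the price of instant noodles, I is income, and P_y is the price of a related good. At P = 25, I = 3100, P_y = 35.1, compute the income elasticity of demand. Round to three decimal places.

First evaluate x: 63 − 0.49(25) − 0.0166(3100) + 2.2(35.1) = 63 − 12.25 − 51.46 + 77.22 = 76.51.
∂x/∂I = −0.0166, so E_I = -0.0166·(3100/76.51) ≈ -0.673.
E_I < 0: inferior good.

-0.673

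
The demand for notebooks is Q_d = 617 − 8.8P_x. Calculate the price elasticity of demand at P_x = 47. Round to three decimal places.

-2.033

At P_x = 47, Q_d = 203.4.
dQ_d/dP_x = −8.8.
Point elasticity E = (dQ_d/dP_x)·(P_x/Q_d) = -8.8 × 47/203.4 ≈ -2.033.
|E| > 1, so demand is elastic at this price.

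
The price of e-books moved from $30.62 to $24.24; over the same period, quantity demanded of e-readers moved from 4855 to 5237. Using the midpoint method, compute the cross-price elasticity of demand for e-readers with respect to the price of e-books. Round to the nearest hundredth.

-0.33

%ΔQ_x = (5237 − 4855)/[(4855+5237)/2] = 382/5046 ≈ 0.0757.
%ΔP_y = (24.24 − 30.62)/[(30.62+24.24)/2] ≈ -0.2326.
E_xy = 0.0757/-0.2326 ≈ -0.33.
E_xy < 0, so e-readers and e-books are complements.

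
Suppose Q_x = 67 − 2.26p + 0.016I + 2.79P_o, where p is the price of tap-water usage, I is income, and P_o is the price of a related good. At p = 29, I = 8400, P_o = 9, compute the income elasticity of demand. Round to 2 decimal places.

0.83

Q_x = 67 − 2.26(29) + 0.016(8400) + 2.79(9) = 67 − 65.54 + 134.4 + 25.11 = 160.97.
∂Q_x/∂I = +0.016, so E_I = 0.016·(8400/160.97) ≈ 0.83.
E_I ∈ (0,1): normal good (necessity).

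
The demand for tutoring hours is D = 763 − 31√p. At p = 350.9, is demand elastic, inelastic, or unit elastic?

elastic

At p = 350.9, D = 182.2979.
dD/dp = −31/(2√p) = −31/(2·18.7323).
Point elasticity E = (dD/dp)·(p/D) = -0.8274 × 350.9/182.2979 ≈ -1.593.
|E| ≈ 1.593 > 1, so demand is elastic.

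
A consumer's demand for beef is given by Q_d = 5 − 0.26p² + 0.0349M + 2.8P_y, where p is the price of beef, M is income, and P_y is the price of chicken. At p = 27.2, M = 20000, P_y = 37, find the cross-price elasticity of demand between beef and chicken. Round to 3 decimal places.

Evaluating quantity at (p, M, P_y) gives Q_d = 5 − 0.26(27.2)² + 0.0349(20000) + 2.8(37) = 5 − 192.3584 + 698 + 103.6 = 614.2416.
∂Q_d/∂P_y = +2.8, so E_xy = 2.8·(37/614.2416) ≈ 0.169.
E_xy > 0: the goods are substitutes.

0.169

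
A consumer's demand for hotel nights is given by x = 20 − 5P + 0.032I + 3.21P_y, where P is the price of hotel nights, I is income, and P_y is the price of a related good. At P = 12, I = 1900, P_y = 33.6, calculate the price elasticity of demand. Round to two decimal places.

-0.47

Evaluating quantity at (P, I, P_y) gives x = 20 − 5(12) + 0.032(1900) + 3.21(33.6) = 20 − 60 + 60.8 + 107.856 = 128.656.
∂x/∂P = −5, so E_p = (−5)·(12/128.656) ≈ -0.47.
|E_p| < 1: demand is inelastic.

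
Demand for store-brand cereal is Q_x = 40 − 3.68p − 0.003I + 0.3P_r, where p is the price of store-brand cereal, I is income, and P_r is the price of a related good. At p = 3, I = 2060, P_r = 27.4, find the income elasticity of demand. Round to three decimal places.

First evaluate Q_x: 40 − 3.68(3) − 0.003(2060) + 0.3(27.4) = 40 − 11.04 − 6.18 + 8.22 = 31.
∂Q_x/∂I = −0.003, so E_I = -0.003·(2060/31) ≈ -0.199.
E_I < 0: inferior good.

-0.199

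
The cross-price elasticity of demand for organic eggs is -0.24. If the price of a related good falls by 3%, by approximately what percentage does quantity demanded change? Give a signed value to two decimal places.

0.72

%ΔQ ≈ E × %ΔP_y = (-0.24) × (-3%) = 0.72%.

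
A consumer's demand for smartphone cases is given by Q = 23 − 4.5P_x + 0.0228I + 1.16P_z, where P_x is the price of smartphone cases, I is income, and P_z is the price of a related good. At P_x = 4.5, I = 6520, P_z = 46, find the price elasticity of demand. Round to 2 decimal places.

First evaluate Q: 23 − 4.5(4.5) + 0.0228(6520) + 1.16(46) = 23 − 20.25 + 148.656 + 53.36 = 204.766.
∂Q/∂P_x = −4.5, so E_p = (−4.5)·(4.5/204.766) ≈ -0.10.
|E_p| < 1: demand is inelastic.

-0.10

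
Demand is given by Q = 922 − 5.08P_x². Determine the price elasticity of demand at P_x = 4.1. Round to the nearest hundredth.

-0.20

At P_x = 4.1, Q = 836.6052.
dQ/dP_x = −2·5.08·P_x = −41.656.
Point elasticity E = (dQ/dP_x)·(P_x/Q) = -41.656 × 4.1/836.6052 ≈ -0.20.
|E| < 1, so demand is inelastic at this price.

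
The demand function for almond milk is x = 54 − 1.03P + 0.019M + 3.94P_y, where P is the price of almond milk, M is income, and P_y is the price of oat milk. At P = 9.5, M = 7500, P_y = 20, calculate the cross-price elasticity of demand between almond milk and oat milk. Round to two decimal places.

0.30

Evaluating quantity at (P, M, P_y) gives x = 54 − 1.03(9.5) + 0.019(7500) + 3.94(20) = 54 − 9.785 + 142.5 + 78.8 = 265.515.
∂x/∂P_y = +3.94, so E_xy = 3.94·(20/265.515) ≈ 0.30.
E_xy > 0: the goods are substitutes.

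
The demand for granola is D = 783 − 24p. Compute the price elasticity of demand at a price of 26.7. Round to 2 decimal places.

At p = 26.7, D = 142.2.
dD/dp = −24.
Point elasticity E = (dD/dp)·(p/D) = -24 × 26.7/142.2 ≈ -4.51.
|E| > 1, so demand is elastic at this price.

-4.51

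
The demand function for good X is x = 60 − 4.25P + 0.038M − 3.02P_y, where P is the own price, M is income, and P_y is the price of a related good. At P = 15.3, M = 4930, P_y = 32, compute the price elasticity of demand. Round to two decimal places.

Substituting, x = 60 − 4.25(15.3) + 0.038(4930) − 3.02(32) = 60 − 65.025 + 187.34 − 96.64 = 85.675.
∂x/∂P = −4.25, so E_p = (−4.25)·(15.3/85.675) ≈ -0.76.
|E_p| < 1: demand is inelastic.

-0.76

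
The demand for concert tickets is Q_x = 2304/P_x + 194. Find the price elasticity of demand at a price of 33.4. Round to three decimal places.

At P_x = 33.4, Q_x = 262.982.
dQ_x/dP_x = −2304/P_x² = −2.0653.
Point elasticity E = (dQ_x/dP_x)·(P_x/Q_x) = -2.0653 × 33.4/262.982 ≈ -0.262.
|E| < 1, so demand is inelastic at this price.

-0.262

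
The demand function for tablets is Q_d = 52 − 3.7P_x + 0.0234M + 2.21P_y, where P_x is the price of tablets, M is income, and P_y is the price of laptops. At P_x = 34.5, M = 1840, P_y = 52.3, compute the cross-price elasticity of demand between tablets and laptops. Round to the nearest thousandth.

1.393

First evaluate Q_d: 52 − 3.7(34.5) + 0.0234(1840) + 2.21(52.3) = 52 − 127.65 + 43.056 + 115.583 = 82.989.
∂Q_d/∂P_y = +2.21, so E_xy = 2.21·(52.3/82.989) ≈ 1.393.
E_xy > 0: the goods are substitutes.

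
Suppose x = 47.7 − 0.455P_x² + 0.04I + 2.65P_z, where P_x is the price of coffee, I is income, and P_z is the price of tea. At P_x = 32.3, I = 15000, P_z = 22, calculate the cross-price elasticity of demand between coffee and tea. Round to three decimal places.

Substituting, x = 47.7 − 0.455(32.3)² + 0.04(15000) + 2.65(22) = 47.7 − 474.697 + 600 + 58.3 = 231.3031.
∂x/∂P_z = +2.65, so E_xy = 2.65·(22/231.3031) ≈ 0.252.
E_xy > 0: the goods are substitutes.

0.252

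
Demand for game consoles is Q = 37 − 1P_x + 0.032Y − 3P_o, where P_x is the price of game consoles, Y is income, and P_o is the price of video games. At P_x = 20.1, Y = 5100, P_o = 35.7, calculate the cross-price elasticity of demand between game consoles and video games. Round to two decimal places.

First evaluate Q: 37 − 1(20.1) + 0.032(5100) − 3(35.7) = 37 − 20.1 + 163.2 − 107.1 = 73.
∂Q/∂P_o = −3, so E_xy = -3·(35.7/73) ≈ -1.47.
E_xy < 0: the goods are complements.

-1.47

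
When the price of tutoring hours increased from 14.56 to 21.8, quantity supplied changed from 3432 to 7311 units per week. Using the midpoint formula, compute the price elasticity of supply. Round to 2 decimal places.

1.81

%ΔQ = (7311 − 3432)/[(3432 + 7311)/2] = 3879/5371.5 ≈ 0.7221.
%ΔP = (21.8 − 14.56)/[(14.56 + 21.8)/2] = 7.24/18.18 ≈ 0.3982.
Arc elasticity E = %ΔQ/%ΔP ≈ 0.7221/0.3982 ≈ 1.81.
|E| > 1: supply is elastic over this range.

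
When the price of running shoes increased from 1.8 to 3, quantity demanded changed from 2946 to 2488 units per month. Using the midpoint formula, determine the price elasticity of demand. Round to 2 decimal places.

%ΔQ = (2488 − 2946)/[(2946 + 2488)/2] = -458/2717 ≈ -0.1686.
%ΔP = (3 − 1.8)/[(1.8 + 3)/2] = 1.2/2.4 ≈ 0.5000.
Arc elasticity E = %ΔQ/%ΔP ≈ -0.1686/0.5000 ≈ -0.34.
|E| < 1: demand is inelastic over this range.

-0.34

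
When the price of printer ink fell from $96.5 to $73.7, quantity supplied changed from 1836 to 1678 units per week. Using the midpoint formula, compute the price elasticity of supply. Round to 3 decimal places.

0.336

%ΔQ = (1678 − 1836)/[(1836 + 1678)/2] = -158/1757 ≈ -0.0899.
%Δp = (73.7 − 96.5)/[(96.5 + 73.7)/2] = -22.8/85.1 ≈ -0.2679.
Arc elasticity E = %ΔQ/%Δp ≈ -0.0899/-0.2679 ≈ 0.336.
|E| < 1: supply is inelastic over this range.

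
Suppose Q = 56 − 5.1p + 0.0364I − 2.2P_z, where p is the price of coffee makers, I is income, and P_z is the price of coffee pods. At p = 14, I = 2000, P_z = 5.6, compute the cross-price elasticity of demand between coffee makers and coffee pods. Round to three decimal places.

-0.273

Evaluating quantity at (p, I, P_z) gives Q = 56 − 5.1(14) + 0.0364(2000) − 2.2(5.6) = 56 − 71.4 + 72.8 − 12.32 = 45.08.
∂Q/∂P_z = −2.2, so E_xy = -2.2·(5.6/45.08) ≈ -0.273.
E_xy < 0: the goods are complements.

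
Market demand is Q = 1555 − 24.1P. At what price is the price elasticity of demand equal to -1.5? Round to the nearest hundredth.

Set −bP/(a − bP) = −1.5 ⇒ bP = 1.5(a − bP) ⇒ bP(1+1.5) = 1.5·a.
P = 1.5·1555/(24.1·2.5) ≈ 38.71.

38.71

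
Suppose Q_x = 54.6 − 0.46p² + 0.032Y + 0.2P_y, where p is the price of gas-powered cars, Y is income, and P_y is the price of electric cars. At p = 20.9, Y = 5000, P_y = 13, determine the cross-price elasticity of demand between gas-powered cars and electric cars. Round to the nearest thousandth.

Evaluating quantity at (p, Y, P_y) gives Q_x = 54.6 − 0.46(20.9)² + 0.032(5000) + 0.2(13) = 54.6 − 200.9326 + 160 + 2.6 = 16.2674.
∂Q_x/∂P_y = +0.2, so E_xy = 0.2·(13/16.2674) ≈ 0.160.
E_xy > 0: the goods are substitutes.

0.160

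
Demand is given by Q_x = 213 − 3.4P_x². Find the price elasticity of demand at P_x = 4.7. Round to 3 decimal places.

-1.089

At P_x = 4.7, Q_x = 137.894.
dQ_x/dP_x = −2·3.4·P_x = −31.96.
Point elasticity E = (dQ_x/dP_x)·(P_x/Q_x) = -31.96 × 4.7/137.894 ≈ -1.089.
|E| > 1, so demand is elastic at this price.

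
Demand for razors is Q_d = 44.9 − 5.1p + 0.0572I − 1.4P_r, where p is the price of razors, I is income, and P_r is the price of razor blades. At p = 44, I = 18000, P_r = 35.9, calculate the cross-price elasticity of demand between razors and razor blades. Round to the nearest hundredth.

-0.06

Evaluating quantity at (p, I, P_r) gives Q_d = 44.9 − 5.1(44) + 0.0572(18000) − 1.4(35.9) = 44.9 − 224.4 + 1029.6 − 50.26 = 799.84.
∂Q_d/∂P_r = −1.4, so E_xy = -1.4·(35.9/799.84) ≈ -0.06.
E_xy < 0: the goods are complements.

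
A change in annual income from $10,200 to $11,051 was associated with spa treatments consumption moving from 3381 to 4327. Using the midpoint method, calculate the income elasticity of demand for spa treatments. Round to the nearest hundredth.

%ΔQ = (4327 − 3381)/[(3381+4327)/2] = 946/3854 ≈ 0.2455.
%ΔY = (11,051 − 10,200)/[(10,200+11,051)/2] = 851/10625.5 ≈ 0.0801.
E_I = %ΔQ/%ΔY ≈ 3.06.
E_I > 1: normal good (luxury).

3.06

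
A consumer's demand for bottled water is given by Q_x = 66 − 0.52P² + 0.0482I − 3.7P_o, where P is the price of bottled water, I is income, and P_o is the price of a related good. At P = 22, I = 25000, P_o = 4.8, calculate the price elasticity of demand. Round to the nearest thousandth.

Substituting, Q_x = 66 − 0.52(22)² + 0.0482(25000) − 3.7(4.8) = 66 − 251.68 + 1205 − 17.76 = 1001.56.
∂Q_x/∂P = −2·0.52·P = -22.88, so E_p = -22.88·(22/1001.56) ≈ -0.503.
|E_p| < 1: demand is inelastic.

-0.503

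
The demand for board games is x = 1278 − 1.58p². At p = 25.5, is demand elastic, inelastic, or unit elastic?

At p = 25.5, x = 250.605.
dx/dp = −2·1.58·p = −80.58.
Point elasticity E = (dx/dp)·(p/x) = -80.58 × 25.5/250.605 ≈ -8.199.
|E| ≈ 8.199 > 1, so demand is elastic.

elastic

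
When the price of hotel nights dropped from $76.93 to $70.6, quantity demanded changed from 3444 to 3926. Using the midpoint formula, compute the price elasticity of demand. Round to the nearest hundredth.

%Δq = (3926 − 3444)/[(3444 + 3926)/2] = 482/3685 ≈ 0.1308.
%ΔP = (70.6 − 76.93)/[(76.93 + 70.6)/2] = -6.33/73.765 ≈ -0.0858.
Arc elasticity E = %Δq/%ΔP ≈ 0.1308/-0.0858 ≈ -1.52.
|E| > 1: demand is elastic over this range.

-1.52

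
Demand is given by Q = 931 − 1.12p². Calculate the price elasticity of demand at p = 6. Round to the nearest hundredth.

At p = 6, Q = 890.68.
dQ/dp = −2·1.12·p = −13.44.
Point elasticity E = (dQ/dp)·(p/Q) = -13.44 × 6/890.68 ≈ -0.09.
|E| < 1, so demand is inelastic at this price.

-0.09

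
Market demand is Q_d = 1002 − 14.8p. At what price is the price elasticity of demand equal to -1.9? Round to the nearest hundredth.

44.36

Set −bp/(a − bp) = −1.9 ⇒ bp = 1.9(a − bp) ⇒ bp(1+1.9) = 1.9·a.
p = 1.9·1002/(14.8·2.9) ≈ 44.36.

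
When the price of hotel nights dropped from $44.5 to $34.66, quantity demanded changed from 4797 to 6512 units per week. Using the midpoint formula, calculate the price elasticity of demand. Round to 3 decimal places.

-1.220

%Δq = (6512 − 4797)/[(4797 + 6512)/2] = 1715/5654.5 ≈ 0.3033.
%ΔP = (34.66 − 44.5)/[(44.5 + 34.66)/2] = -9.84/39.58 ≈ -0.2486.
Arc elasticity E = %Δq/%ΔP ≈ 0.3033/-0.2486 ≈ -1.220.
|E| > 1: demand is elastic over this range.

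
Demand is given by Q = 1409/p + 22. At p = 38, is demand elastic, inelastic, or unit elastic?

inelastic

At p = 38, Q = 59.0789.
dQ/dp = −1409/p² = −0.9758.
Point elasticity E = (dQ/dp)·(p/Q) = -0.9758 × 38/59.0789 ≈ -0.628.
|E| ≈ 0.628 < 1, so demand is inelastic.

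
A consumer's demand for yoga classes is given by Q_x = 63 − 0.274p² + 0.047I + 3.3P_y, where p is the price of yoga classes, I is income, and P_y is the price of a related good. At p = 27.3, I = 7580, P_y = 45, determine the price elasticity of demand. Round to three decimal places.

-1.123

First evaluate Q_x: 63 − 0.274(27.3)² + 0.047(7580) + 3.3(45) = 63 − 204.2095 + 356.26 + 148.5 = 363.5505.
∂Q_x/∂p = −2·0.274·p = -14.9604, so E_p = -14.9604·(27.3/363.5505) ≈ -1.123.
|E_p| > 1: demand is elastic.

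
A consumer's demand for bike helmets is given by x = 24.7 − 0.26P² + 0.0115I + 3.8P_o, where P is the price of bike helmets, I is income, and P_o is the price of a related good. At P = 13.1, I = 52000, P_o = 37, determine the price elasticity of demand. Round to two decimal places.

-0.12

Evaluating quantity at (P, I, P_o) gives x = 24.7 − 0.26(13.1)² + 0.0115(52000) + 3.8(37) = 24.7 − 44.6186 + 598 + 140.6 = 718.6814.
∂x/∂P = −2·0.26·P = -6.812, so E_p = -6.812·(13.1/718.6814) ≈ -0.12.
|E_p| < 1: demand is inelastic.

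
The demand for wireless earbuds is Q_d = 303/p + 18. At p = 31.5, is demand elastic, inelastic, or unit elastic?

inelastic

At p = 31.5, Q_d = 27.619.
dQ_d/dp = −303/p² = −0.3054.
Point elasticity E = (dQ_d/dp)·(p/Q_d) = -0.3054 × 31.5/27.619 ≈ -0.348.
|E| ≈ 0.348 < 1, so demand is inelastic.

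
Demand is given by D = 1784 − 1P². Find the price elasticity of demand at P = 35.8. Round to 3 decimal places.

-5.102

At P = 35.8, D = 502.36.
dD/dP = −2·1·P = −71.6.
Point elasticity E = (dD/dP)·(P/D) = -71.6 × 35.8/502.36 ≈ -5.102.
|E| > 1, so demand is elastic at this price.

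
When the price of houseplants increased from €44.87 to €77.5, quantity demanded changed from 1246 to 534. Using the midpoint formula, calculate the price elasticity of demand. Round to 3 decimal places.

%Δq = (534 − 1246)/[(1246 + 534)/2] = -712/890 ≈ -0.8000.
%ΔP = (77.5 − 44.87)/[(44.87 + 77.5)/2] = 32.63/61.185 ≈ 0.5333.
Arc elasticity E = %Δq/%ΔP ≈ -0.8000/0.5333 ≈ -1.500.
|E| > 1: demand is elastic over this range.

-1.500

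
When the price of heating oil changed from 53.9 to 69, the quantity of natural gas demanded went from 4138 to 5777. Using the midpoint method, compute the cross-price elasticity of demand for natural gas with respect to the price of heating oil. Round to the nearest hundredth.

%ΔQ_x = (5777 − 4138)/[(4138+5777)/2] = 1639/4957.5 ≈ 0.3306.
%ΔP_y = (69 − 53.9)/[(53.9+69)/2] ≈ 0.2457.
E_xy = 0.3306/0.2457 ≈ 1.35.
E_xy > 0, so natural gas and heating oil are substitutes.

1.35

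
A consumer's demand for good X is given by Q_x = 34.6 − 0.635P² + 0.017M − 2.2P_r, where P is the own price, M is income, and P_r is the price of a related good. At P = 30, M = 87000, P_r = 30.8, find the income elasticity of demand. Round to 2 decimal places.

Q_x = 34.6 − 0.635(30)² + 0.017(87000) − 2.2(30.8) = 34.6 − 571.5 + 1479 − 67.76 = 874.34.
∂Q_x/∂M = +0.017, so E_I = 0.017·(87000/874.34) ≈ 1.69.
E_I > 1: normal good (luxury).

1.69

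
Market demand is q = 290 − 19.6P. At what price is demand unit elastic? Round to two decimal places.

For linear demand q = a − bP, E = −bP/(a − bP). |E| = 1 ⇒ bP = a − bP ⇒ P = a/(2b).
P = 290/(2·19.6) ≈ 7.40.

7.40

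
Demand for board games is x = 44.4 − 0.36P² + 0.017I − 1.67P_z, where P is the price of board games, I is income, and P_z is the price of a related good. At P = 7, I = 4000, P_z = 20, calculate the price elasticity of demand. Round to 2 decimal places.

First evaluate x: 44.4 − 0.36(7)² + 0.017(4000) − 1.67(20) = 44.4 − 17.64 + 68 − 33.4 = 61.36.
∂x/∂P = −2·0.36·P = -5.04, so E_p = -5.04·(7/61.36) ≈ -0.57.
|E_p| < 1: demand is inelastic.

-0.57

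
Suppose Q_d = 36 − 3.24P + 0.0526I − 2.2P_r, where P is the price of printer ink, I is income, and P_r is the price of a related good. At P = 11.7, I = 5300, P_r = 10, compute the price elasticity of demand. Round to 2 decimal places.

Q_d = 36 − 3.24(11.7) + 0.0526(5300) − 2.2(10) = 36 − 37.908 + 278.78 − 22 = 254.872.
∂Q_d/∂P = −3.24, so E_p = (−3.24)·(11.7/254.872) ≈ -0.15.
|E_p| < 1: demand is inelastic.

-0.15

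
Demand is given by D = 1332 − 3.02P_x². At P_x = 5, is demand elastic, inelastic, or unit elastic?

At P_x = 5, D = 1256.5.
dD/dP_x = −2·3.02·P_x = −30.2.
Point elasticity E = (dD/dP_x)·(P_x/D) = -30.2 × 5/1256.5 ≈ -0.120.
|E| ≈ 0.120 < 1, so demand is inelastic.

inelastic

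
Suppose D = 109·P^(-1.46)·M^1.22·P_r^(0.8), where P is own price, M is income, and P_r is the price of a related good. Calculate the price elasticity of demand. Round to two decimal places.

-1.46

For a Cobb–Douglas (constant-elasticity) form D = A·P^α·…, the elasticity with respect to P equals the exponent α at every point.
Here the exponent on P is -1.46, so the price elasticity of demand is -1.46.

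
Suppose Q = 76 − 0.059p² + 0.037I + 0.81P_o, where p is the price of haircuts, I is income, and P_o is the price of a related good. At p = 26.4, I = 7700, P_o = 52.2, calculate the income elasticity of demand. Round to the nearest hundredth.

Q = 76 − 0.059(26.4)² + 0.037(7700) + 0.81(52.2) = 76 − 41.1206 + 284.9 + 42.282 = 362.0614.
∂Q/∂I = +0.037, so E_I = 0.037·(7700/362.0614) ≈ 0.79.
E_I ∈ (0,1): normal good (necessity).

0.79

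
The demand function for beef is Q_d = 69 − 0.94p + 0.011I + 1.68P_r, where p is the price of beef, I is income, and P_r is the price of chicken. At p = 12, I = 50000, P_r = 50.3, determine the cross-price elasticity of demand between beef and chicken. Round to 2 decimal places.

Substituting, Q_d = 69 − 0.94(12) + 0.011(50000) + 1.68(50.3) = 69 − 11.28 + 550 + 84.504 = 692.224.
∂Q_d/∂P_r = +1.68, so E_xy = 1.68·(50.3/692.224) ≈ 0.12.
E_xy > 0: the goods are substitutes.

0.12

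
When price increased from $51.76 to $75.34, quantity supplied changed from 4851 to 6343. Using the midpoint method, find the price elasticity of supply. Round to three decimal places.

0.718

%Δq = (6343 − 4851)/[(4851 + 6343)/2] = 1492/5597 ≈ 0.2666.
%Δp = (75.34 − 51.76)/[(51.76 + 75.34)/2] = 23.58/63.55 ≈ 0.3710.
Arc elasticity E = %Δq/%Δp ≈ 0.2666/0.3710 ≈ 0.718.
|E| < 1: supply is inelastic over this range.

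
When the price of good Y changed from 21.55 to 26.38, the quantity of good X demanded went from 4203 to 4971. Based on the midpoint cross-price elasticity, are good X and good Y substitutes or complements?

%ΔQ_x = (4971 − 4203)/[(4203+4971)/2] = 768/4587 ≈ 0.1674.
%ΔP_y = (26.38 − 21.55)/[(21.55+26.38)/2] ≈ 0.2015.
E_xy = 0.1674/0.2015 ≈ 0.831.
E_xy > 0, so the goods are substitutes.

substitutes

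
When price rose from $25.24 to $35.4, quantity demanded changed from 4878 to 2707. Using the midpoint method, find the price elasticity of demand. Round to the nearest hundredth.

%ΔQ = (2707 − 4878)/[(4878 + 2707)/2] = -2171/3792.5 ≈ -0.5724.
%ΔP = (35.4 − 25.24)/[(25.24 + 35.4)/2] = 10.16/30.32 ≈ 0.3351.
Arc elasticity E = %ΔQ/%ΔP ≈ -0.5724/0.3351 ≈ -1.71.
|E| > 1: demand is elastic over this range.

-1.71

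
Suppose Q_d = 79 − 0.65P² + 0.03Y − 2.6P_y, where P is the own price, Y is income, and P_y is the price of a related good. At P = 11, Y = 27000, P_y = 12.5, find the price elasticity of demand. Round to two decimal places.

-0.20

Evaluating quantity at (P, Y, P_y) gives Q_d = 79 − 0.65(11)² + 0.03(27000) − 2.6(12.5) = 79 − 78.65 + 810 − 32.5 = 777.85.
∂Q_d/∂P = −2·0.65·P = -14.3, so E_p = -14.3·(11/777.85) ≈ -0.20.
|E_p| < 1: demand is inelastic.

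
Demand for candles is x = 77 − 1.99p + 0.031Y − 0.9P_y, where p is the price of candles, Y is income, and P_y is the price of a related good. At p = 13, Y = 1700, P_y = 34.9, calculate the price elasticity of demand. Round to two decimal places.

Evaluating quantity at (p, Y, P_y) gives x = 77 − 1.99(13) + 0.031(1700) − 0.9(34.9) = 77 − 25.87 + 52.7 − 31.41 = 72.42.
∂x/∂p = −1.99, so E_p = (−1.99)·(13/72.42) ≈ -0.36.
|E_p| < 1: demand is inelastic.

-0.36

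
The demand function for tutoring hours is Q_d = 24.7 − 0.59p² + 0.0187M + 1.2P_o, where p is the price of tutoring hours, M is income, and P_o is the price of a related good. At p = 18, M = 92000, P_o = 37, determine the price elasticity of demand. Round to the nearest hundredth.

-0.24

Q_d = 24.7 − 0.59(18)² + 0.0187(92000) + 1.2(37) = 24.7 − 191.16 + 1720.4 + 44.4 = 1598.34.
∂Q_d/∂p = −2·0.59·p = -21.24, so E_p = -21.24·(18/1598.34) ≈ -0.24.
|E_p| < 1: demand is inelastic.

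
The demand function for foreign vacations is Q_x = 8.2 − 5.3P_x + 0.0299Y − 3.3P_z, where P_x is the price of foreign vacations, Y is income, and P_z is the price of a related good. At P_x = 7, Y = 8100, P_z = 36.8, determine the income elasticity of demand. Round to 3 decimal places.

2.637

Substituting, Q_x = 8.2 − 5.3(7) + 0.0299(8100) − 3.3(36.8) = 8.2 − 37.1 + 242.19 − 121.44 = 91.85.
∂Q_x/∂Y = +0.0299, so E_I = 0.0299·(8100/91.85) ≈ 2.637.
E_I > 1: normal good (luxury).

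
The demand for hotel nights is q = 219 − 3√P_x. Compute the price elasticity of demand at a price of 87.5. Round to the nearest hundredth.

At P_x = 87.5, q = 190.9376.
dq/dP_x = −3/(2√P_x) = −3/(2·9.3541).
Point elasticity E = (dq/dP_x)·(P_x/q) = -0.1604 × 87.5/190.9376 ≈ -0.07.
|E| < 1, so demand is inelastic at this price.

-0.07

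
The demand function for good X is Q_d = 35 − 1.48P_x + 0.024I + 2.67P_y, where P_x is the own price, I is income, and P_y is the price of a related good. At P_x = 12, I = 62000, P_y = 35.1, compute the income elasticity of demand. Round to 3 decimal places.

Substituting, Q_d = 35 − 1.48(12) + 0.024(62000) + 2.67(35.1) = 35 − 17.76 + 1488 + 93.717 = 1598.957.
∂Q_d/∂I = +0.024, so E_I = 0.024·(62000/1598.957) ≈ 0.931.
E_I ∈ (0,1): normal good (necessity).

0.931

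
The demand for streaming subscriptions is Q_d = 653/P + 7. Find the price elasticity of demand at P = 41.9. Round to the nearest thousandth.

-0.690

At P = 41.9, Q_d = 22.5847.
dQ_d/dP = −653/P² = −0.372.
Point elasticity E = (dQ_d/dP)·(P/Q_d) = -0.372 × 41.9/22.5847 ≈ -0.690.
|E| < 1, so demand is inelastic at this price.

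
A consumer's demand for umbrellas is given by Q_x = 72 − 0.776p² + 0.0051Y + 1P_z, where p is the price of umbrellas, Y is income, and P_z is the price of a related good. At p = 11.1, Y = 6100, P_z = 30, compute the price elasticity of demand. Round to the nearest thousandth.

Substituting, Q_x = 72 − 0.776(11.1)² + 0.0051(6100) + 1(30) = 72 − 95.611 + 31.11 + 30 = 37.499.
∂Q_x/∂p = −2·0.776·p = -17.2272, so E_p = -17.2272·(11.1/37.499) ≈ -5.099.
|E_p| > 1: demand is elastic.

-5.099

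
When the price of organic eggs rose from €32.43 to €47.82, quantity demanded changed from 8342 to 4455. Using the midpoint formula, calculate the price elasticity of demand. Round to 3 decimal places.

%Δq = (4455 − 8342)/[(8342 + 4455)/2] = -3887/6398.5 ≈ -0.6075.
%Δp = (47.82 − 32.43)/[(32.43 + 47.82)/2] = 15.39/40.125 ≈ 0.3836.
Arc elasticity E = %Δq/%Δp ≈ -0.6075/0.3836 ≈ -1.584.
|E| > 1: demand is elastic over this range.

-1.584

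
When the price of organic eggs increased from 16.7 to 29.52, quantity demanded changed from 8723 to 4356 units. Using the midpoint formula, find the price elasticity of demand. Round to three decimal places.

-1.204

%ΔQ = (4356 − 8723)/[(8723 + 4356)/2] = -4367/6539.5 ≈ -0.6678.
%ΔP = (29.52 − 16.7)/[(16.7 + 29.52)/2] = 12.82/23.11 ≈ 0.5547.
Arc elasticity E = %ΔQ/%ΔP ≈ -0.6678/0.5547 ≈ -1.204.
|E| > 1: demand is elastic over this range.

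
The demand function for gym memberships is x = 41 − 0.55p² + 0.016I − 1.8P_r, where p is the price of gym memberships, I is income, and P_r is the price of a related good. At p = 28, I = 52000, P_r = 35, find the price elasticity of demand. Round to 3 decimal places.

First evaluate x: 41 − 0.55(28)² + 0.016(52000) − 1.8(35) = 41 − 431.2 + 832 − 63 = 378.8.
∂x/∂p = −2·0.55·p = -30.8, so E_p = -30.8·(28/378.8) ≈ -2.277.
|E_p| > 1: demand is elastic.

-2.277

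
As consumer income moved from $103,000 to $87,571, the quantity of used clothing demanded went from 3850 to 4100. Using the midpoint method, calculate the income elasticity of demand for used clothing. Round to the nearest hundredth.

%ΔQ = (4100 − 3850)/[(3850+4100)/2] = 250/3975 ≈ 0.0629.
%ΔI = (87,571 − 103,000)/[(103,000+87,571)/2] = -15429/95285.5 ≈ -0.1619.
E_I = %ΔQ/%ΔI ≈ -0.39.
E_I < 0: inferior good.

-0.39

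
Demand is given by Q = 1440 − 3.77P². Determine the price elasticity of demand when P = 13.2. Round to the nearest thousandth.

At P = 13.2, Q = 783.1152.
dQ/dP = −2·3.77·P = −99.528.
Point elasticity E = (dQ/dP)·(P/Q) = -99.528 × 13.2/783.1152 ≈ -1.678.
|E| > 1, so demand is elastic at this price.

-1.678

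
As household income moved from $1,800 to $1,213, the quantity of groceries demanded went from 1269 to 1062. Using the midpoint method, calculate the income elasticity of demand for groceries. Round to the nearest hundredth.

0.46

%ΔQ = (1062 − 1269)/[(1269+1062)/2] = -207/1165.5 ≈ -0.1776.
%ΔI = (1,213 − 1,800)/[(1,800+1,213)/2] = -587/1506.5 ≈ -0.3896.
E_I = %ΔQ/%ΔI ≈ 0.46.
E_I ∈ (0,1): normal good (necessity).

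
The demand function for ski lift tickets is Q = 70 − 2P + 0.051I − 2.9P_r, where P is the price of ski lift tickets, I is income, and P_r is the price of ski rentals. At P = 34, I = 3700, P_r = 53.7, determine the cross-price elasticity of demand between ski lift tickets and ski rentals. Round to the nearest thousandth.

-4.453

Q = 70 − 2(34) + 0.051(3700) − 2.9(53.7) = 70 − 68 + 188.7 − 155.73 = 34.97.
∂Q/∂P_r = −2.9, so E_xy = -2.9·(53.7/34.97) ≈ -4.453.
E_xy < 0: the goods are complements.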